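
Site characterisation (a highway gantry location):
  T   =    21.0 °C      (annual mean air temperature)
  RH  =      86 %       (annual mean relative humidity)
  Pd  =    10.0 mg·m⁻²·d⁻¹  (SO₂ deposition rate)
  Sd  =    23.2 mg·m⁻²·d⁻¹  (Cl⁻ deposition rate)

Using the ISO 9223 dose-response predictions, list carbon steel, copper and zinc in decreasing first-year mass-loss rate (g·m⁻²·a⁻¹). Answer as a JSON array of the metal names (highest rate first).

carbon steel: temperature factor f = -0.054·(11.0) = -0.5940
  sulphur-dioxide contribution → 18.07 μm/a
  chloride contribution → 28.35 μm/a
  ⇒ r_corr(carbon steel) = 46.42 μm/a
  mass loss = 46.42 μm/a × 7.85 g/cm³ = 364.4 g·m⁻²·a⁻¹
copper: f(T) = -0.080·(T−10) [T>10 °C] = -0.8800
  sulphur-dioxide contribution → 0.6393 μm/a
  chloride contribution → 1.482 μm/a
  ⇒ r_corr(copper) = 2.121 μm/a
  mass loss = 2.121 μm/a × 8.96 g/cm³ = 19.01 g·m⁻²·a⁻¹
zinc: f(T) = -0.071·(T−10) [T>10 °C] = -0.7810
  sulphur-dioxide contribution → 0.8501 μm/a
  chloride contribution → 1.246 μm/a
  total first-year rate 2.096 μm/a
  mass loss = 2.096 μm/a × 7.14 g/cm³ = 14.96 g·m⁻²·a⁻¹
Ordering by g·m⁻²·a⁻¹: carbon steel (364) > copper (19) > zinc (15)

["carbon steel", "copper", "zinc"]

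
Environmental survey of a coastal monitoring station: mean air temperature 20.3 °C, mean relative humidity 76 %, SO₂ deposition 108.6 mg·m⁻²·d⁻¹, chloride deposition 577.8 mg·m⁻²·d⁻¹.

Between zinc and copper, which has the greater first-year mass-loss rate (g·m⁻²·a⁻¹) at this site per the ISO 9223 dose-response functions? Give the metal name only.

zinc: T>10 °C ⇒ hinge -0.071·(20.3−10) = -0.7313
  sulphur-dioxide contribution → 1.611 μm/a
  chloride contribution → 6.771 μm/a
  ⇒ r_corr(zinc) = 8.382 μm/a
  mass loss = 8.382 μm/a × 7.14 g/cm³ = 59.85 g·m⁻²·a⁻¹
copper: temperature factor f = -0.080·(10.3) = -0.8240
  sulphur-dioxide contribution → 0.6968 μm/a
  chloride contribution → 2.38 μm/a
  ⇒ r_corr(copper) = 3.077 μm/a
  mass loss = 3.077 μm/a × 8.96 g/cm³ = 27.57 g·m⁻²·a⁻¹
Ordering by g·m⁻²·a⁻¹: zinc (59.8) > copper (27.6)

zinc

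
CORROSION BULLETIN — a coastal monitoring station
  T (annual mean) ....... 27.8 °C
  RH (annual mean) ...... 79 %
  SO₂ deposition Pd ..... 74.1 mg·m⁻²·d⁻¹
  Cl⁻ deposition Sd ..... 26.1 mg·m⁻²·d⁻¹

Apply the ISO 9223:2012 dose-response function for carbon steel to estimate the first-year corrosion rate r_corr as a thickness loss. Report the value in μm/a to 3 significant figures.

r_corr = 62.6 μm/a

carbon steel: f(T) = -0.054·(T−10) [T>10 °C] = -0.9612
  sulphur-dioxide contribution → 30.83 μm/a
  chloride contribution → 31.77 μm/a
  total first-year rate 62.61 μm/a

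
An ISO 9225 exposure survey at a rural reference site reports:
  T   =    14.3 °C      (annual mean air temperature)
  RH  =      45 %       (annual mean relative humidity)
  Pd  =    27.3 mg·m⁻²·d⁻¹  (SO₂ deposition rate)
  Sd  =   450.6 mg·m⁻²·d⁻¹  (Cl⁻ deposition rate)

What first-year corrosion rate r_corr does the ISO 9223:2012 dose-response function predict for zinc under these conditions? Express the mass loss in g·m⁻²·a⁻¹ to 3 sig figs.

zinc: f(T) = -0.071·(T−10) [T>10 °C] = -0.3053
  Pd branch = 0.0129·Pd^0.44·e^(0.046·RH+f) = 0.3228 μm/a
  Sd branch = 0.0175·Sd^0.57·e^(0.008·RH+0.085·T) = 2.754 μm/a
  r_corr = 0.3228 + 2.754 = 3.077 μm/a
Convert to mass loss: 3.077 μm/a × 7.14 g/cm³ = 21.97 g·m⁻²·a⁻¹

r_corr = 22.0 g·m⁻²·a⁻¹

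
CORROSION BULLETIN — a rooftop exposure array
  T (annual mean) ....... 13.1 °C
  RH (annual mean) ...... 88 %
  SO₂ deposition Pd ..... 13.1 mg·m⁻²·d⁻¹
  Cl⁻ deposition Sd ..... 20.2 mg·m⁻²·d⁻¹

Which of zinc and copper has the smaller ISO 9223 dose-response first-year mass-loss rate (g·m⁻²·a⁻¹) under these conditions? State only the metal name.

zinc: T>10 °C ⇒ hinge -0.071·(13.1−10) = -0.2201
  SO₂ term: 0.0129·13.1^0.44·exp(0.046·88-0.2201) = 1.839
  Sd branch = 0.0175·Sd^0.57·e^(0.008·RH+0.085·T) = 0.5976 μm/a
  sum: 1.839 + 0.5976 → r_corr = 2.437 μm/a
  mass loss = 2.437 μm/a × 7.14 g/cm³ = 17.4 g·m⁻²·a⁻¹
copper: T>10 °C ⇒ hinge -0.080·(13.1−10) = -0.2480
  Pd branch = 0.0053·Pd^0.26·e^(0.059·RH+f) = 1.452 μm/a
  Cl⁻ term: 0.01025·20.2^0.27·exp(0.036·88+0.049·13.1) = 1.042
  sum: 1.452 + 1.042 → r_corr = 2.494 μm/a
  mass loss = 2.494 μm/a × 8.96 g/cm³ = 22.34 g·m⁻²·a⁻¹
Ordering by g·m⁻²·a⁻¹: copper (22.3) > zinc (17.4)

zinc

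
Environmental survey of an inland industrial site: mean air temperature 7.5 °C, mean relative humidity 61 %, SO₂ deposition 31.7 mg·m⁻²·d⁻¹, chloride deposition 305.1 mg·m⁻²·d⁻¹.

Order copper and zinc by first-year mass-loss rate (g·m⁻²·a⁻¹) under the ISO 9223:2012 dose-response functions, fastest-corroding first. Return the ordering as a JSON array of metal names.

["zinc", "copper"]

copper: T≤10 °C ⇒ hinge +0.126·(7.5−10) = -0.3150
  Pd branch = 0.0053·Pd^0.26·e^(0.059·RH+f) = 0.3474 μm/a
  Sd branch = 0.01025·Sd^0.27·e^(0.036·RH+0.049·T) = 0.6235 μm/a
  sum: 0.3474 + 0.6235 → r_corr = 0.9709 μm/a
  mass loss = 0.9709 μm/a × 8.96 g/cm³ = 8.699 g·m⁻²·a⁻¹
zinc: temperature factor f = +0.038·(-2.5) = -0.0950
  SO₂ term: 0.0129·31.7^0.44·exp(0.046·61-0.0950) = 0.888
  Sd branch = 0.0175·Sd^0.57·e^(0.008·RH+0.085·T) = 1.406 μm/a
  r_corr = 0.888 + 1.406 = 2.294 μm/a
  mass loss = 2.294 μm/a × 7.14 g/cm³ = 16.38 g·m⁻²·a⁻¹
Ordering by g·m⁻²·a⁻¹: zinc (16.4) > copper (8.7)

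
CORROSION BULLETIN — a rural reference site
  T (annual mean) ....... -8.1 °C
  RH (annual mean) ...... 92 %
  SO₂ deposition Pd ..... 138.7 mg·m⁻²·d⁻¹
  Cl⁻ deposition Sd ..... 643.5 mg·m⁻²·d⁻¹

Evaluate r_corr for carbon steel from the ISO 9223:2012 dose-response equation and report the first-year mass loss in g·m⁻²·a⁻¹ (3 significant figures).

r_corr = 740 g·m⁻²·a⁻¹

carbon steel: T≤10 °C ⇒ hinge +0.150·(-8.1−10) = -2.7150
  Pd branch = 1.77·Pd^0.52·e^(0.02·RH+f) = 9.591 μm/a
  Sd branch = 0.102·Sd^0.62·e^(0.033·RH+0.04·T) = 84.67 μm/a
  r_corr = 9.591 + 84.67 = 94.26 μm/a
Convert to mass loss: 94.26 μm/a × 7.85 g/cm³ = 739.9 g·m⁻²·a⁻¹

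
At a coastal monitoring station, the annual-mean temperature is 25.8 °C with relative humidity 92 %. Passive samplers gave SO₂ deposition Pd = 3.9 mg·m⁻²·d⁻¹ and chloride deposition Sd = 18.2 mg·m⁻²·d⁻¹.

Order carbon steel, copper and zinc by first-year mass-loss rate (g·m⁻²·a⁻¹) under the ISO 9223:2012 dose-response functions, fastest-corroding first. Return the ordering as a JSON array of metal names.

["carbon steel", "copper", "zinc"]

carbon steel: T>10 °C ⇒ hinge -0.054·(25.8−10) = -0.8532
  Pd branch = 1.77·Pd^0.52·e^(0.02·RH+f) = 9.636 μm/a
  Cl⁻ term: 0.102·18.2^0.62·exp(0.033·92+0.04·25.8) = 36.02
  r_corr = 9.636 + 36.02 = 45.66 μm/a
  mass loss = 45.66 μm/a × 7.85 g/cm³ = 358.4 g·m⁻²·a⁻¹
copper: f(T) = -0.080·(T−10) [T>10 °C] = -1.2640
  Pd branch = 0.0053·Pd^0.26·e^(0.059·RH+f) = 0.4857 μm/a
  Sd branch = 0.01025·Sd^0.27·e^(0.036·RH+0.049·T) = 2.18 μm/a
  sum: 0.4857 + 2.18 → r_corr = 2.665 μm/a
  mass loss = 2.665 μm/a × 8.96 g/cm³ = 23.88 g·m⁻²·a⁻¹
zinc: temperature factor f = -0.071·(15.8) = -1.1218
  SO₂ term: 0.0129·3.9^0.44·exp(0.046·92-1.1218) = 0.5265
  Cl⁻ term: 0.0175·18.2^0.57·exp(0.008·92+0.085·25.8) = 1.711
  sum: 0.5265 + 1.711 → r_corr = 2.238 μm/a
  mass loss = 2.238 μm/a × 7.14 g/cm³ = 15.98 g·m⁻²·a⁻¹
Ordering by g·m⁻²·a⁻¹: carbon steel (358) > copper (23.9) > zinc (16)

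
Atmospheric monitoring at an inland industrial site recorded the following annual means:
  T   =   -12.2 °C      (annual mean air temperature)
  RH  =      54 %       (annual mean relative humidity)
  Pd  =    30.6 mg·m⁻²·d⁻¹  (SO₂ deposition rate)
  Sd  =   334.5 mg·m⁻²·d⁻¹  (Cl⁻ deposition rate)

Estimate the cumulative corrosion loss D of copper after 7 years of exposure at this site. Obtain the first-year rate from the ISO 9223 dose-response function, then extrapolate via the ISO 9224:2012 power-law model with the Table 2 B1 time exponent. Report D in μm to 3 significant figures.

D(7) = 0.763 μm

copper: f(T) = +0.126·(T−10) [T≤10 °C] = -2.7972
  Pd branch = 0.0053·Pd^0.26·e^(0.059·RH+f) = 0.01903 μm/a
  Sd branch = 0.01025·Sd^0.27·e^(0.036·RH+0.049·T) = 0.1892 μm/a
  r_corr = 0.01903 + 0.1892 = 0.2082 μm/a
Long-term exponent b (ISO 9224 Table 2, B1) = 0.667
  D(7) = 0.2082 × 7^0.667 = 0.2082 × 3.662 = 0.7625 μm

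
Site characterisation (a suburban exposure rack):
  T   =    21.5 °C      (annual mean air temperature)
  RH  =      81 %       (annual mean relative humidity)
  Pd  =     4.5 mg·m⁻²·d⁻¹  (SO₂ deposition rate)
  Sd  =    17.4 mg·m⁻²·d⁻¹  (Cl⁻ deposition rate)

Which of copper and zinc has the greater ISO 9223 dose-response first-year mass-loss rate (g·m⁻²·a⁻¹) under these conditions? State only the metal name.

copper

copper: f(T) = -0.080·(T−10) [T>10 °C] = -0.9200
  sulphur-dioxide contribution → 0.3716 μm/a
  chloride contribution → 1.174 μm/a
  ⇒ r_corr(copper) = 1.545 μm/a
  mass loss = 1.545 μm/a × 8.96 g/cm³ = 13.85 g·m⁻²·a⁻¹
zinc: T>10 °C ⇒ hinge -0.071·(21.5−10) = -0.8165
  sulphur-dioxide contribution → 0.4588 μm/a
  chloride contribution → 1.06 μm/a
  ⇒ r_corr(zinc) = 1.519 μm/a
  mass loss = 1.519 μm/a × 7.14 g/cm³ = 10.84 g·m⁻²·a⁻¹
Ordering by g·m⁻²·a⁻¹: copper (13.8) > zinc (10.8)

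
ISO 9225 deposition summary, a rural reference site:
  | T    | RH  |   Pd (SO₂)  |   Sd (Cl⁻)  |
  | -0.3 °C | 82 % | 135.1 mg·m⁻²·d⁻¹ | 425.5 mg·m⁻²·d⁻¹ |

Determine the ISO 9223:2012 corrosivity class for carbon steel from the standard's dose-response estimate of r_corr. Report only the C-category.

C5

carbon steel: T≤10 °C ⇒ hinge +0.150·(-0.3−10) = -1.5450
  Pd branch = 1.77·Pd^0.52·e^(0.02·RH+f) = 24.96 μm/a
  Cl⁻ term: 0.102·425.5^0.62·exp(0.033·82+0.04·-0.3) = 64.34
  sum: 24.96 + 64.34 → r_corr = 89.3 μm/a
ISO 9223 Table 2 (carbon steel): 80 < 89.3 ≤ 200 μm/a ⇒ C5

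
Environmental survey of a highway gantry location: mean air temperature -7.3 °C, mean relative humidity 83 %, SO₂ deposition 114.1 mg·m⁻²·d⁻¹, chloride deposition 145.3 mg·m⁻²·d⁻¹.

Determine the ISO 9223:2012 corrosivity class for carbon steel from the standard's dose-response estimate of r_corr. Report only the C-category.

carbon steel: temperature factor f = +0.150·(-17.3) = -2.5950
  sulphur-dioxide contribution → 8.16 μm/a
  chloride contribution → 25.82 μm/a
  ⇒ r_corr(carbon steel) = 33.98 μm/a
ISO 9223 Table 2 (carbon steel): 25 < 34 ≤ 50 μm/a ⇒ C3

C3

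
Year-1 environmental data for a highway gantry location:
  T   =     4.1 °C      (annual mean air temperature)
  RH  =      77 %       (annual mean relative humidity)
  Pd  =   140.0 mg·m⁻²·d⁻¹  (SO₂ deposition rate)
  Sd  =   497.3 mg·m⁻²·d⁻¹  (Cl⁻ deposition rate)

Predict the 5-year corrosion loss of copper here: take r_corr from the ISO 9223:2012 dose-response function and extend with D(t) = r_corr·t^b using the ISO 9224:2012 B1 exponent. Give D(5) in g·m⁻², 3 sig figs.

D(5) = 50.5 g·m⁻²

copper: T≤10 °C ⇒ hinge +0.126·(4.1−10) = -0.7434
  SO₂ term: 0.0053·140.0^0.26·exp(0.059·77-0.7434) = 0.8559
  Cl⁻ term: 0.01025·497.3^0.27·exp(0.036·77+0.049·4.1) = 1.071
  sum: 0.8559 + 1.071 → r_corr = 1.927 μm/a
Power-law: D(5) = r_corr · 5^0.667
  D(5) = 1.927 × 5^0.667 = 1.927 × 2.926 = 5.638 μm
  Mass loss = 5.638 μm × 8.96 g/cm³ = 50.52 g·m⁻²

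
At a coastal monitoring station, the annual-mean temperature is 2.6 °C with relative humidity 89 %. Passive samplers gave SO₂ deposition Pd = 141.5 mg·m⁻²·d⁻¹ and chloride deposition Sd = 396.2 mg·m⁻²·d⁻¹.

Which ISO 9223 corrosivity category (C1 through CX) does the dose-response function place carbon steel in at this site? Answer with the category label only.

C5

carbon steel: temperature factor f = +0.150·(-7.4) = -1.1100
  SO₂ term: 1.77·141.5^0.52·exp(0.02·89-1.1100) = 45.43
  Cl⁻ term: 0.102·396.2^0.62·exp(0.033·89+0.04·2.6) = 87.1
  sum: 45.43 + 87.1 → r_corr = 132.5 μm/a
ISO 9223 Table 2 (carbon steel): 80 < 133 ≤ 200 μm/a ⇒ C5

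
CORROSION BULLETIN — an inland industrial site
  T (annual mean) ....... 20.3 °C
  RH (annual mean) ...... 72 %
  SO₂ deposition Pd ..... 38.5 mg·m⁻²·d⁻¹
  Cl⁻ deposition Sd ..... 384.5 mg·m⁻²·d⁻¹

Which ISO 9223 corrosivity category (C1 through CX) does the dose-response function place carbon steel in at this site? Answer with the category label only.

carbon steel: f(T) = -0.054·(T−10) [T>10 °C] = -0.5562
  sulphur-dioxide contribution → 28.59 μm/a
  chloride contribution → 99.03 μm/a
  total first-year rate 127.6 μm/a
128 μm/a falls in (80, 200] for carbon steel → category C5

C5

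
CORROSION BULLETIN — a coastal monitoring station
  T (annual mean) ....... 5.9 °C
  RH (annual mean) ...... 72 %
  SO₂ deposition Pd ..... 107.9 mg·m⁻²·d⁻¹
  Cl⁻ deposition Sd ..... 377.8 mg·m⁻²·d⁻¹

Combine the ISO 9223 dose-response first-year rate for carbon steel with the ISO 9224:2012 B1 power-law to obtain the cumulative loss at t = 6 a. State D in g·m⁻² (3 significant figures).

carbon steel: T≤10 °C ⇒ hinge +0.150·(5.9−10) = -0.6150
  SO₂ term: 1.77·107.9^0.52·exp(0.02·72-0.6150) = 46.07
  Sd branch = 0.102·Sd^0.62·e^(0.033·RH+0.04·T) = 55.07 μm/a
  sum: 46.07 + 55.07 → r_corr = 101.1 μm/a
ISO 9224: D(t) = r_corr · t^b with b = 0.523 (carbon steel, B1)
  D(6) = 101.1 × 6^0.523 = 101.1 × 2.553 = 258.2 μm
  Mass loss = 258.2 μm × 7.85 g/cm³ = 2027 g·m⁻²

D(6) = 2.03e+03 g·m⁻²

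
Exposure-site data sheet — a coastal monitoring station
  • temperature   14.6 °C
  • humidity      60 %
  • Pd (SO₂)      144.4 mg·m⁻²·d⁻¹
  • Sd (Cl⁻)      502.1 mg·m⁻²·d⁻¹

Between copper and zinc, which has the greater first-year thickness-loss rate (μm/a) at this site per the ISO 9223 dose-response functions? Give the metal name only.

zinc

copper: f(T) = -0.080·(T−10) [T>10 °C] = -0.3680
  SO₂ term: 0.0053·144.4^0.26·exp(0.059·60-0.3680) = 0.4606
  Cl⁻ term: 0.01025·502.1^0.27·exp(0.036·60+0.049·14.6) = 0.9743
  r_corr = 0.4606 + 0.9743 = 1.435 μm/a
zinc: T>10 °C ⇒ hinge -0.071·(14.6−10) = -0.3266
  Pd branch = 0.0129·Pd^0.44·e^(0.046·RH+f) = 1.311 μm/a
  Cl⁻ term: 0.0175·502.1^0.57·exp(0.008·60+0.085·14.6) = 3.388
  r_corr = 1.311 + 3.388 = 4.699 μm/a
Ordering by μm/a: zinc (4.7) > copper (1.43)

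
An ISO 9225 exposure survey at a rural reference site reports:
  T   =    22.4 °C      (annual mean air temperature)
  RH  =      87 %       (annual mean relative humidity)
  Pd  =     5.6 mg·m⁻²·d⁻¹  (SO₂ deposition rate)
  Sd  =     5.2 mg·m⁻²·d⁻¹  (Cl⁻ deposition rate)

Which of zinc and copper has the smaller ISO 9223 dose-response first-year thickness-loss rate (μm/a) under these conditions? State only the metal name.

zinc

zinc: f(T) = -0.071·(T−10) [T>10 °C] = -0.8804
  SO₂ term: 0.0129·5.6^0.44·exp(0.046·87-0.8804) = 0.6244
  Sd branch = 0.0175·Sd^0.57·e^(0.008·RH+0.085·T) = 0.603 μm/a
  sum: 0.6244 + 0.603 → r_corr = 1.227 μm/a
copper: T>10 °C ⇒ hinge -0.080·(22.4−10) = -0.9920
  SO₂ term: 0.0053·5.6^0.26·exp(0.059·87-0.9920) = 0.5215
  Sd branch = 0.01025·Sd^0.27·e^(0.036·RH+0.049·T) = 1.099 μm/a
  r_corr = 0.5215 + 1.099 = 1.62 μm/a
Ordering by μm/a: copper (1.62) > zinc (1.23)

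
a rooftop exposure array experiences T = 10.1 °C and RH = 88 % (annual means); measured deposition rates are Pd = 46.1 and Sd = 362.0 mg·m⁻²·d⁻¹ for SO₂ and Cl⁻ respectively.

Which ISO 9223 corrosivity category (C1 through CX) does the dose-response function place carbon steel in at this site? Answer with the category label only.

carbon steel: T>10 °C ⇒ hinge -0.054·(10.1−10) = -0.0054
  sulphur-dioxide contribution → 75.01 μm/a
  chloride contribution → 107.6 μm/a
  total first-year rate 182.6 μm/a
Category bounds: 80…200 μm/a bracket r_corr ⇒ C5

C5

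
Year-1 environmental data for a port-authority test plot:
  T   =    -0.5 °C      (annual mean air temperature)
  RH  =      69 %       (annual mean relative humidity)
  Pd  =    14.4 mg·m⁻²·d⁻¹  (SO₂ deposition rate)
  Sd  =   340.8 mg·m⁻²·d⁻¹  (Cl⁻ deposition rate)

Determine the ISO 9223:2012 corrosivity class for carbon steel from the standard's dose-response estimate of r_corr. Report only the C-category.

C3

carbon steel: f(T) = +0.150·(T−10) [T≤10 °C] = -1.5750
  Pd branch = 1.77·Pd^0.52·e^(0.02·RH+f) = 5.83 μm/a
  Sd branch = 0.102·Sd^0.62·e^(0.033·RH+0.04·T) = 36.22 μm/a
  r_corr = 5.83 + 36.22 = 42.05 μm/a
ISO 9223 Table 2 (carbon steel): 25 < 42 ≤ 50 μm/a ⇒ C3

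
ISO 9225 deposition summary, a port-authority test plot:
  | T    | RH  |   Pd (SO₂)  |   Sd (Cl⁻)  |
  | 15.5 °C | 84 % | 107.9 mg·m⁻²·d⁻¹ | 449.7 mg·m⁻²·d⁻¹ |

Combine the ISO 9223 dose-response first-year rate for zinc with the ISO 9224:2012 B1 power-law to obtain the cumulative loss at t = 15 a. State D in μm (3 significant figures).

D(15) = 67.1 μm

zinc: temperature factor f = -0.071·(5.5) = -0.3905
  SO₂ term: 0.0129·107.9^0.44·exp(0.046·84-0.3905) = 3.263
  Cl⁻ term: 0.0175·449.7^0.57·exp(0.008·84+0.085·15.5) = 4.161
  sum: 3.263 + 4.161 → r_corr = 7.425 μm/a
Power-law: D(15) = r_corr · 15^0.813
  D(15) = 7.425 × 15^0.813 = 7.425 × 9.04 = 67.12 μm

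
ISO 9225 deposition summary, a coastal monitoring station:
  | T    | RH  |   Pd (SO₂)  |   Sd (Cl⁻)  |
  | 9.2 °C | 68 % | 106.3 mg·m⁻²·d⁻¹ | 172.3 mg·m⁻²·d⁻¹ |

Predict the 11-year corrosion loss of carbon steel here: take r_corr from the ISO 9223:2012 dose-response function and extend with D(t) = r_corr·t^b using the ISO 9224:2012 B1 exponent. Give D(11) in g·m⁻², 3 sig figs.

D(11) = 2.84e+03 g·m⁻²

carbon steel: temperature factor f = +0.150·(-0.8) = -0.1200
  sulphur-dioxide contribution → 69.23 μm/a
  chloride contribution → 33.84 μm/a
  ⇒ r_corr(carbon steel) = 103.1 μm/a
Power-law: D(11) = r_corr · 11^0.523
  D(11) = 103.1 × 11^0.523 = 103.1 × 3.505 = 361.2 μm
  Mass loss = 361.2 μm × 7.85 g/cm³ = 2836 g·m⁻²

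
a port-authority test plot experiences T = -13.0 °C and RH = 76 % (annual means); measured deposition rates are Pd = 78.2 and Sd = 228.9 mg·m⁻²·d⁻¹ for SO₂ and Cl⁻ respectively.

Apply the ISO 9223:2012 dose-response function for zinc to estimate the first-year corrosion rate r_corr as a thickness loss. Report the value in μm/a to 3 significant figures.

zinc: T≤10 °C ⇒ hinge +0.038·(-13.0−10) = -0.8740
  sulphur-dioxide contribution → 1.209 μm/a
  chloride contribution → 0.2356 μm/a
  total first-year rate 1.444 μm/a

r_corr = 1.44 μm/a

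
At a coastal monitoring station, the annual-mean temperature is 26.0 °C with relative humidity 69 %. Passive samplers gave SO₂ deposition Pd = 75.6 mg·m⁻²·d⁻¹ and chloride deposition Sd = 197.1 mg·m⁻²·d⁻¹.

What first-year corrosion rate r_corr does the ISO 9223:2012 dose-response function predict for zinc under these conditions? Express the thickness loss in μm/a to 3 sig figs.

r_corr = 6.29 μm/a

zinc: T>10 °C ⇒ hinge -0.071·(26.0−10) = -1.1360
  SO₂ term: 0.0129·75.6^0.44·exp(0.046·69-1.1360) = 0.6641
  Sd branch = 0.0175·Sd^0.57·e^(0.008·RH+0.085·T) = 5.63 μm/a
  r_corr = 0.6641 + 5.63 = 6.294 μm/a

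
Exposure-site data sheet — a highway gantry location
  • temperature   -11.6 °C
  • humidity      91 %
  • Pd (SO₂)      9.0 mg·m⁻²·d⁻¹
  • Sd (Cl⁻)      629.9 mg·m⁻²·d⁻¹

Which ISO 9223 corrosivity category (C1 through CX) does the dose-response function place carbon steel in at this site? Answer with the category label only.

C4

carbon steel: f(T) = +0.150·(T−10) [T≤10 °C] = -3.2400
  SO₂ term: 1.77·9.0^0.52·exp(0.02·91-3.2400) = 1.341
  Cl⁻ term: 0.102·629.9^0.62·exp(0.033·91+0.04·-11.6) = 70.28
  sum: 1.341 + 70.28 → r_corr = 71.62 μm/a
71.6 μm/a falls in (50, 80] for carbon steel → category C4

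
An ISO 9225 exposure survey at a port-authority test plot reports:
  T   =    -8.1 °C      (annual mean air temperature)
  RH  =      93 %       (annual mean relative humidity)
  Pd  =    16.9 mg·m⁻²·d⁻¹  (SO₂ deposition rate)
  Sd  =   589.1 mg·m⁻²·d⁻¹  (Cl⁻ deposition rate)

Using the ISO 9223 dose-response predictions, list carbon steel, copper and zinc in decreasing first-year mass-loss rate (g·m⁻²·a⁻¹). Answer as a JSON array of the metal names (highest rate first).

carbon steel: T≤10 °C ⇒ hinge +0.150·(-8.1−10) = -2.7150
  sulphur-dioxide contribution → 3.275 μm/a
  chloride contribution → 82.84 μm/a
  total first-year rate 86.12 μm/a
  mass loss = 86.12 μm/a × 7.85 g/cm³ = 676 g·m⁻²·a⁻¹
copper: temperature factor f = +0.126·(-18.1) = -2.2806
  sulphur-dioxide contribution → 0.2729 μm/a
  chloride contribution → 1.097 μm/a
  total first-year rate 1.37 μm/a
  mass loss = 1.37 μm/a × 8.96 g/cm³ = 12.28 g·m⁻²·a⁻¹
zinc: temperature factor f = +0.038·(-18.1) = -0.6878
  sulphur-dioxide contribution → 1.622 μm/a
  chloride contribution → 0.7017 μm/a
  ⇒ r_corr(zinc) = 2.324 μm/a
  mass loss = 2.324 μm/a × 7.14 g/cm³ = 16.59 g·m⁻²·a⁻¹
Ordering by g·m⁻²·a⁻¹: carbon steel (676) > zinc (16.6) > copper (12.3)

["carbon steel", "zinc", "copper"]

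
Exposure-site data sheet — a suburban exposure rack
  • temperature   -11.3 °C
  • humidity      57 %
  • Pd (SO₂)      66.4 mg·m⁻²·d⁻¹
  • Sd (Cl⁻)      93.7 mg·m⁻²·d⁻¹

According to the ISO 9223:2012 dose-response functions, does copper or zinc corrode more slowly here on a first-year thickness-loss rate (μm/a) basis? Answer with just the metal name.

copper: f(T) = +0.126·(T−10) [T≤10 °C] = -2.6838
  Pd branch = 0.0053·Pd^0.26·e^(0.059·RH+f) = 0.03112 μm/a
  Cl⁻ term: 0.01025·93.7^0.27·exp(0.036·57+0.049·-11.3) = 0.1562
  sum: 0.03112 + 0.1562 → r_corr = 0.1874 μm/a
zinc: temperature factor f = +0.038·(-21.3) = -0.8094
  Pd branch = 0.0129·Pd^0.44·e^(0.046·RH+f) = 0.5007 μm/a
  Cl⁻ term: 0.0175·93.7^0.57·exp(0.008·57+0.085·-11.3) = 0.1405
  r_corr = 0.5007 + 0.1405 = 0.6412 μm/a
Ordering by μm/a: zinc (0.641) > copper (0.187)

copper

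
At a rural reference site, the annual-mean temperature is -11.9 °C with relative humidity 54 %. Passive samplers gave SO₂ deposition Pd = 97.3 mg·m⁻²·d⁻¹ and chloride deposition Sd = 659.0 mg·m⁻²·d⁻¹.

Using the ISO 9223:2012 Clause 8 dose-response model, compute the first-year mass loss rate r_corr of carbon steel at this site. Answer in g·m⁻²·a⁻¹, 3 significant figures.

carbon steel: temperature factor f = +0.150·(-21.9) = -3.2850
  sulphur-dioxide contribution → 2.109 μm/a
  chloride contribution → 21.06 μm/a
  ⇒ r_corr(carbon steel) = 23.17 μm/a
Convert to mass loss: 23.17 μm/a × 7.85 g/cm³ = 181.9 g·m⁻²·a⁻¹

r_corr = 182 g·m⁻²·a⁻¹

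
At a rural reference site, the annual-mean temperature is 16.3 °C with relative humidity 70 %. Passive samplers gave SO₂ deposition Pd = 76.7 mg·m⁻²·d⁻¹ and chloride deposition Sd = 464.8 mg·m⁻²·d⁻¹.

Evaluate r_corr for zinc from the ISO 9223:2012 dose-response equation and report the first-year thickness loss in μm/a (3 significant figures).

r_corr = 5.45 μm/a

zinc: f(T) = -0.071·(T−10) [T>10 °C] = -0.4473
  sulphur-dioxide contribution → 1.393 μm/a
  chloride contribution → 4.058 μm/a
  total first-year rate 5.451 μm/a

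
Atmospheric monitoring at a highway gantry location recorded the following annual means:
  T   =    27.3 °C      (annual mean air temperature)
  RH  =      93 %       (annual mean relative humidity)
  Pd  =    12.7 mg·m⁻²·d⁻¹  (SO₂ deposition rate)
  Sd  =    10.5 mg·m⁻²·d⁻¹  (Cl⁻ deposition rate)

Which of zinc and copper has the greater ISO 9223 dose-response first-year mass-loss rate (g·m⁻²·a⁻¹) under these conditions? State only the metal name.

copper

zinc: T>10 °C ⇒ hinge -0.071·(27.3−10) = -1.2283
  Pd branch = 0.0129·Pd^0.44·e^(0.046·RH+f) = 0.8332 μm/a
  Cl⁻ term: 0.0175·10.5^0.57·exp(0.008·93+0.085·27.3) = 1.432
  r_corr = 0.8332 + 1.432 = 2.265 μm/a
  mass loss = 2.265 μm/a × 7.14 g/cm³ = 16.17 g·m⁻²·a⁻¹
copper: f(T) = -0.080·(T−10) [T>10 °C] = -1.3840
  SO₂ term: 0.0053·12.7^0.26·exp(0.059·93-1.3840) = 0.6211
  Sd branch = 0.01025·Sd^0.27·e^(0.036·RH+0.049·T) = 2.096 μm/a
  r_corr = 0.6211 + 2.096 = 2.717 μm/a
  mass loss = 2.717 μm/a × 8.96 g/cm³ = 24.35 g·m⁻²·a⁻¹
Ordering by g·m⁻²·a⁻¹: copper (24.3) > zinc (16.2)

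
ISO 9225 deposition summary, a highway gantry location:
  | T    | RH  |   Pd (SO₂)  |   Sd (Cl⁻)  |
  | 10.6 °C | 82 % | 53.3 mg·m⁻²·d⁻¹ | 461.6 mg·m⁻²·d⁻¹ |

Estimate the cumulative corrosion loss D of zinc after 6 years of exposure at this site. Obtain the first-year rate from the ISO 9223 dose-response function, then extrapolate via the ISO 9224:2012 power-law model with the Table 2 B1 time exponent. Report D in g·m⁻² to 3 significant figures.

D(6) = 179 g·m⁻²

zinc: temperature factor f = -0.071·(0.6) = -0.0426
  SO₂ term: 0.0129·53.3^0.44·exp(0.046·82-0.0426) = 3.09
  Cl⁻ term: 0.0175·461.6^0.57·exp(0.008·82+0.085·10.6) = 2.741
  sum: 3.09 + 2.741 → r_corr = 5.831 μm/a
Long-term exponent b (ISO 9224 Table 2, B1) = 0.813
  D(6) = 5.831 × 6^0.813 = 5.831 × 4.292 = 25.03 μm
  Mass loss = 25.03 μm × 7.14 g/cm³ = 178.7 g·m⁻²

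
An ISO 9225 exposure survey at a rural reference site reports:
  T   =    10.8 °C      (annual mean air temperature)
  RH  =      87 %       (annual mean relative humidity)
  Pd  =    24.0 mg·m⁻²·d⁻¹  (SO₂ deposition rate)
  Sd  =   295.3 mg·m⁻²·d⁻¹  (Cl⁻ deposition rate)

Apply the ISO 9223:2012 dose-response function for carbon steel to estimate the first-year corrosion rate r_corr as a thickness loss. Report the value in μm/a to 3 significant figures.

r_corr = 145 μm/a

carbon steel: T>10 °C ⇒ hinge -0.054·(10.8−10) = -0.0432
  SO₂ term: 1.77·24.0^0.52·exp(0.02·87-0.0432) = 50.42
  Sd branch = 0.102·Sd^0.62·e^(0.033·RH+0.04·T) = 94.33 μm/a
  r_corr = 50.42 + 94.33 = 144.7 μm/a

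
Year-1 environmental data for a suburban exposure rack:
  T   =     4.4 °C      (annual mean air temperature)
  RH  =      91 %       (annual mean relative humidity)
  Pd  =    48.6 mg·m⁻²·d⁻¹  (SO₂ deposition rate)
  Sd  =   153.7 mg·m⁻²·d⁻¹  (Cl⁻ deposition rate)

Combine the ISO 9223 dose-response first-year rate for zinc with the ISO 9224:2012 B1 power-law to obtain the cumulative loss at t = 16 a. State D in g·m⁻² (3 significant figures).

zinc: T≤10 °C ⇒ hinge +0.038·(4.4−10) = -0.2128
  SO₂ term: 0.0129·48.6^0.44·exp(0.046·91-0.2128) = 3.787
  Sd branch = 0.0175·Sd^0.57·e^(0.008·RH+0.085·T) = 0.929 μm/a
  r_corr = 3.787 + 0.929 = 4.716 μm/a
Long-term exponent b (ISO 9224 Table 2, B1) = 0.813
  D(16) = 4.716 × 16^0.813 = 4.716 × 9.527 = 44.93 μm
  Mass loss = 44.93 μm × 7.14 g/cm³ = 320.8 g·m⁻²

D(16) = 321 g·m⁻²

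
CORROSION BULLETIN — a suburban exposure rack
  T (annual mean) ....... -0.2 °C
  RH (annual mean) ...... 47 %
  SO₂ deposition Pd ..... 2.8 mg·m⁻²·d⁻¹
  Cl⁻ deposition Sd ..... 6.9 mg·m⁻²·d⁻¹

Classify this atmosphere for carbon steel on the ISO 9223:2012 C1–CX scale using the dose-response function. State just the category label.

carbon steel: f(T) = +0.150·(T−10) [T≤10 °C] = -1.5300
  SO₂ term: 1.77·2.8^0.52·exp(0.02·47-1.5300) = 1.676
  Cl⁻ term: 0.102·6.9^0.62·exp(0.033·47+0.04·-0.2) = 1.581
  sum: 1.676 + 1.581 → r_corr = 3.256 μm/a
3.26 μm/a falls in (1.3, 25] for carbon steel → category C2

C2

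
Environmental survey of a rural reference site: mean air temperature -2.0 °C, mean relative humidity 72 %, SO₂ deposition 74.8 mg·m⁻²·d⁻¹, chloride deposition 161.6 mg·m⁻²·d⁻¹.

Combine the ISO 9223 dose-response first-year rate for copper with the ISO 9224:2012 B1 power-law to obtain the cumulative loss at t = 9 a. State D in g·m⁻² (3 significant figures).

D(9) = 28.7 g·m⁻²

copper: T≤10 °C ⇒ hinge +0.126·(-2.0−10) = -1.5120
  Pd branch = 0.0053·Pd^0.26·e^(0.059·RH+f) = 0.251 μm/a
  Sd branch = 0.01025·Sd^0.27·e^(0.036·RH+0.049·T) = 0.4899 μm/a
  sum: 0.251 + 0.4899 → r_corr = 0.741 μm/a
Long-term exponent b (ISO 9224 Table 2, B1) = 0.667
  D(9) = 0.741 × 9^0.667 = 0.741 × 4.33 = 3.208 μm
  Mass loss = 3.208 μm × 8.96 g/cm³ = 28.75 g·m⁻²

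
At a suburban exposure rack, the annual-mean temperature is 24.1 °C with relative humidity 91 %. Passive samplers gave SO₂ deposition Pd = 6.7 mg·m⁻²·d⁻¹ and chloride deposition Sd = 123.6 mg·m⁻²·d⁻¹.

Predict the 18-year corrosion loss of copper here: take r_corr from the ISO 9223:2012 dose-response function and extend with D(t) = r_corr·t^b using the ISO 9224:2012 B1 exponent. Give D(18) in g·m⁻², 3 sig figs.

copper: f(T) = -0.080·(T−10) [T>10 °C] = -1.1280
  SO₂ term: 0.0053·6.7^0.26·exp(0.059·91-1.1280) = 0.6038
  Cl⁻ term: 0.01025·123.6^0.27·exp(0.036·91+0.049·24.1) = 3.245
  sum: 0.6038 + 3.245 → r_corr = 3.849 μm/a
Power-law: D(18) = r_corr · 18^0.667
  D(18) = 3.849 × 18^0.667 = 3.849 × 6.875 = 26.46 μm
  Mass loss = 26.46 μm × 8.96 g/cm³ = 237.1 g·m⁻²

D(18) = 237 g·m⁻²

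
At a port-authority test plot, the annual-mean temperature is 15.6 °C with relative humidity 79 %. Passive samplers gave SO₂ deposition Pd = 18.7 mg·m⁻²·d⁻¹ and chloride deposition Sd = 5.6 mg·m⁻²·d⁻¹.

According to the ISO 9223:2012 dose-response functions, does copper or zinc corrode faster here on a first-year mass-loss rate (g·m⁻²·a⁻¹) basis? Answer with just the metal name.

copper: f(T) = -0.080·(T−10) [T>10 °C] = -0.4480
  Pd branch = 0.0053·Pd^0.26·e^(0.059·RH+f) = 0.7667 μm/a
  Cl⁻ term: 0.01025·5.6^0.27·exp(0.036·79+0.049·15.6) = 0.6023
  sum: 0.7667 + 0.6023 → r_corr = 1.369 μm/a
  mass loss = 1.369 μm/a × 8.96 g/cm³ = 12.27 g·m⁻²·a⁻¹
zinc: f(T) = -0.071·(T−10) [T>10 °C] = -0.3976
  SO₂ term: 0.0129·18.7^0.44·exp(0.046·79-0.3976) = 1.191
  Cl⁻ term: 0.0175·5.6^0.57·exp(0.008·79+0.085·15.6) = 0.331
  r_corr = 1.191 + 0.331 = 1.522 μm/a
  mass loss = 1.522 μm/a × 7.14 g/cm³ = 10.86 g·m⁻²·a⁻¹
Ordering by g·m⁻²·a⁻¹: copper (12.3) > zinc (10.9)

copper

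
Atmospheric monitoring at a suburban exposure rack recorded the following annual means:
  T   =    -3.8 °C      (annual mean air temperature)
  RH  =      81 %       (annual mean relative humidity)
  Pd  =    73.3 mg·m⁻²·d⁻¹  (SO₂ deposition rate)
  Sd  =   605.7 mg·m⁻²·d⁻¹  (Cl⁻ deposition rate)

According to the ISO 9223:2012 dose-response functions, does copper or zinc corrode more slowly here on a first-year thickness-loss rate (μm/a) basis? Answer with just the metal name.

copper

copper: temperature factor f = +0.126·(-13.8) = -1.7388
  SO₂ term: 0.0053·73.3^0.26·exp(0.059·81-1.7388) = 0.3385
  Cl⁻ term: 0.01025·605.7^0.27·exp(0.036·81+0.049·-3.8) = 0.8861
  r_corr = 0.3385 + 0.8861 = 1.225 μm/a
zinc: f(T) = +0.038·(T−10) [T≤10 °C] = -0.5244
  Pd branch = 0.0129·Pd^0.44·e^(0.046·RH+f) = 2.097 μm/a
  Sd branch = 0.0175·Sd^0.57·e^(0.008·RH+0.085·T) = 0.9334 μm/a
  sum: 2.097 + 0.9334 → r_corr = 3.031 μm/a
Ordering by μm/a: zinc (3.03) > copper (1.22)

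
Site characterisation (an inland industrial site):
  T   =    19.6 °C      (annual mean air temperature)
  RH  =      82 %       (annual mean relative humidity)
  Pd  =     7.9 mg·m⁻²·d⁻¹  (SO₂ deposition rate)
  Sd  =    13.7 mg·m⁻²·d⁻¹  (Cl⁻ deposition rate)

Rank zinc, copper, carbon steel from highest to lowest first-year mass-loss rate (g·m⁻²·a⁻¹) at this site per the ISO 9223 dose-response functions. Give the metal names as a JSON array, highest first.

["carbon steel", "copper", "zinc"]

zinc: T>10 °C ⇒ hinge -0.071·(19.6−10) = -0.6816
  Pd branch = 0.0129·Pd^0.44·e^(0.046·RH+f) = 0.7042 μm/a
  Cl⁻ term: 0.0175·13.7^0.57·exp(0.008·82+0.085·19.6) = 0.7932
  r_corr = 0.7042 + 0.7932 = 1.497 μm/a
  mass loss = 1.497 μm/a × 7.14 g/cm³ = 10.69 g·m⁻²·a⁻¹
copper: T>10 °C ⇒ hinge -0.080·(19.6−10) = -0.7680
  SO₂ term: 0.0053·7.9^0.26·exp(0.059·82-0.7680) = 0.5312
  Sd branch = 0.01025·Sd^0.27·e^(0.036·RH+0.049·T) = 1.039 μm/a
  sum: 0.5312 + 1.039 → r_corr = 1.571 μm/a
  mass loss = 1.571 μm/a × 8.96 g/cm³ = 14.07 g·m⁻²·a⁻¹
carbon steel: f(T) = -0.054·(T−10) [T>10 °C] = -0.5184
  SO₂ term: 1.77·7.9^0.52·exp(0.02·82-0.5184) = 15.92
  Sd branch = 0.102·Sd^0.62·e^(0.033·RH+0.04·T) = 16.95 μm/a
  sum: 15.92 + 16.95 → r_corr = 32.86 μm/a
  mass loss = 32.86 μm/a × 7.85 g/cm³ = 258 g·m⁻²·a⁻¹
Ordering by g·m⁻²·a⁻¹: carbon steel (258) > copper (14.1) > zinc (10.7)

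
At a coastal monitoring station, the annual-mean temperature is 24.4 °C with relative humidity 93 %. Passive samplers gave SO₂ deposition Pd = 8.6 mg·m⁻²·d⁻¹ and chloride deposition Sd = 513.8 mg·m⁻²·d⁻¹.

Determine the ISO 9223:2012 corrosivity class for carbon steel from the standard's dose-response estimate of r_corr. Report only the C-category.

CX

carbon steel: T>10 °C ⇒ hinge -0.054·(24.4−10) = -0.7776
  SO₂ term: 1.77·8.6^0.52·exp(0.02·93-0.7776) = 16
  Sd branch = 0.102·Sd^0.62·e^(0.033·RH+0.04·T) = 279.3 μm/a
  r_corr = 16 + 279.3 = 295.3 μm/a
ISO 9223 Table 2 (carbon steel): 200 < 295 ≤ 700 μm/a ⇒ CX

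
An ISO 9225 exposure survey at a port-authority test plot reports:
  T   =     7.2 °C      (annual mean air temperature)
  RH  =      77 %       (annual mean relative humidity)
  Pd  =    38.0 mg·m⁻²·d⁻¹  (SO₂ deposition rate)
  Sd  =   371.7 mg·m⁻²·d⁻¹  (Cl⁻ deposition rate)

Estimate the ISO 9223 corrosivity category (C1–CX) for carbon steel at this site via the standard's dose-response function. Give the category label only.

C5

carbon steel: temperature factor f = +0.150·(-2.8) = -0.4200
  sulphur-dioxide contribution → 35.96 μm/a
  chloride contribution → 67.72 μm/a
  total first-year rate 103.7 μm/a
ISO 9223 Table 2 (carbon steel): 80 < 104 ≤ 200 μm/a ⇒ C5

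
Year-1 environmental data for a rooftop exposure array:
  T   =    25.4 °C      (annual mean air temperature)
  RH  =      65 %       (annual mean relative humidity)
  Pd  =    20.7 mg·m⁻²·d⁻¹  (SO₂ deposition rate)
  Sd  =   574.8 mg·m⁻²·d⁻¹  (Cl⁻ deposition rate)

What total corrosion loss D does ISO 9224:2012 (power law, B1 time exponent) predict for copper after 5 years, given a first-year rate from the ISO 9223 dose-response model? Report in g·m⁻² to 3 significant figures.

copper: T>10 °C ⇒ hinge -0.080·(25.4−10) = -1.2320
  Pd branch = 0.0053·Pd^0.26·e^(0.059·RH+f) = 0.1574 μm/a
  Sd branch = 0.01025·Sd^0.27·e^(0.036·RH+0.049·T) = 2.054 μm/a
  sum: 0.1574 + 2.054 → r_corr = 2.211 μm/a
Long-term exponent b (ISO 9224 Table 2, B1) = 0.667
  D(5) = 2.211 × 5^0.667 = 2.211 × 2.926 = 6.469 μm
  Mass loss = 6.469 μm × 8.96 g/cm³ = 57.96 g·m⁻²

D(5) = 58.0 g·m⁻²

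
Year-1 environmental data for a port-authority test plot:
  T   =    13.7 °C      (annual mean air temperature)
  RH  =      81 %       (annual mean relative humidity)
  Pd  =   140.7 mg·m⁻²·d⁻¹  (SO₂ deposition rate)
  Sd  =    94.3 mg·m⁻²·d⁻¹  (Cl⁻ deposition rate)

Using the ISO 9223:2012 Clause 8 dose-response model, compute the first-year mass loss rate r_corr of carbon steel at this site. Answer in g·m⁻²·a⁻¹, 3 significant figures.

r_corr = 1.09e+03 g·m⁻²·a⁻¹

carbon steel: temperature factor f = -0.054·(3.7) = -0.1998
  Pd branch = 1.77·Pd^0.52·e^(0.02·RH+f) = 95.91 μm/a
  Sd branch = 0.102·Sd^0.62·e^(0.033·RH+0.04·T) = 42.82 μm/a
  r_corr = 95.91 + 42.82 = 138.7 μm/a
Convert to mass loss: 138.7 μm/a × 7.85 g/cm³ = 1089 g·m⁻²·a⁻¹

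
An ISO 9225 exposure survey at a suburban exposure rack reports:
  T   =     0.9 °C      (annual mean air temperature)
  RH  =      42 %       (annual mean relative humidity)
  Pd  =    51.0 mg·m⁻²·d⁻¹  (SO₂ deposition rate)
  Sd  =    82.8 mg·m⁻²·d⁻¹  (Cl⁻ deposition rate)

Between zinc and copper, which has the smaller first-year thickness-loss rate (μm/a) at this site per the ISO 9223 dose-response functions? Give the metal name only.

copper

zinc: f(T) = +0.038·(T−10) [T≤10 °C] = -0.3458
  sulphur-dioxide contribution → 0.3555 μm/a
  chloride contribution → 0.3277 μm/a
  total first-year rate 0.6832 μm/a
copper: temperature factor f = +0.126·(-9.1) = -1.1466
  sulphur-dioxide contribution → 0.05578 μm/a
  chloride contribution → 0.1601 μm/a
  total first-year rate 0.2159 μm/a
Ordering by μm/a: zinc (0.683) > copper (0.216)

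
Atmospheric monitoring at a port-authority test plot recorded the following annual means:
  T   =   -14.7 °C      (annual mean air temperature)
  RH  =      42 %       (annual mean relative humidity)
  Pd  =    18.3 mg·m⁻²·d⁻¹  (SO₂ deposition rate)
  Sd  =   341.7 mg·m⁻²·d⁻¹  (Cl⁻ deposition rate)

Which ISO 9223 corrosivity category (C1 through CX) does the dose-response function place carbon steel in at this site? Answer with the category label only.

C2

carbon steel: f(T) = +0.150·(T−10) [T≤10 °C] = -3.7050
  SO₂ term: 1.77·18.3^0.52·exp(0.02·42-3.7050) = 0.4573
  Sd branch = 0.102·Sd^0.62·e^(0.033·RH+0.04·T) = 8.434 μm/a
  r_corr = 0.4573 + 8.434 = 8.891 μm/a
ISO 9223 Table 2 (carbon steel): 1.3 < 8.89 ≤ 25 μm/a ⇒ C2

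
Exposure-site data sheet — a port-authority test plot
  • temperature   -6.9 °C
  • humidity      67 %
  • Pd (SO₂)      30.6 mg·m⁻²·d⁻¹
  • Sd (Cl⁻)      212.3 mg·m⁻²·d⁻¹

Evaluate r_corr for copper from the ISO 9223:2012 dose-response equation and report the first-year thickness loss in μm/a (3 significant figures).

r_corr = 0.426 μm/a

copper: T≤10 °C ⇒ hinge +0.126·(-6.9−10) = -2.1294
  Pd branch = 0.0053·Pd^0.26·e^(0.059·RH+f) = 0.0799 μm/a
  Sd branch = 0.01025·Sd^0.27·e^(0.036·RH+0.049·T) = 0.3465 μm/a
  r_corr = 0.0799 + 0.3465 = 0.4264 μm/a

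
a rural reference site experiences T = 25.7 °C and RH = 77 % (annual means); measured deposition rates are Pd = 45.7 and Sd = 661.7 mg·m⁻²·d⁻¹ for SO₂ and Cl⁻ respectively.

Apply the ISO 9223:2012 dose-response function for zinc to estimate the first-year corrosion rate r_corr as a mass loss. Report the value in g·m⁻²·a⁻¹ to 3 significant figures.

r_corr = 88.9 g·m⁻²·a⁻¹

zinc: temperature factor f = -0.071·(15.7) = -1.1147
  sulphur-dioxide contribution → 0.7854 μm/a
  chloride contribution → 11.67 μm/a
  total first-year rate 12.46 μm/a
Convert to mass loss: 12.46 μm/a × 7.14 g/cm³ = 88.93 g·m⁻²·a⁻¹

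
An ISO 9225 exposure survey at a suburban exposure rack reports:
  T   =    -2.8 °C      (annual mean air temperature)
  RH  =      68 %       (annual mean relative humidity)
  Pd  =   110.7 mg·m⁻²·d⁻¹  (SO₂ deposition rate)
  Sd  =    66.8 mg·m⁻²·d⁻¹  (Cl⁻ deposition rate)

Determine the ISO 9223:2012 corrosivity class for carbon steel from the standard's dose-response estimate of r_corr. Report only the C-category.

carbon steel: temperature factor f = +0.150·(-12.8) = -1.9200
  Pd branch = 1.77·Pd^0.52·e^(0.02·RH+f) = 11.69 μm/a
  Sd branch = 0.102·Sd^0.62·e^(0.033·RH+0.04·T) = 11.64 μm/a
  r_corr = 11.69 + 11.64 = 23.33 μm/a
ISO 9223 Table 2 (carbon steel): 1.3 < 23.3 ≤ 25 μm/a ⇒ C2

C2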